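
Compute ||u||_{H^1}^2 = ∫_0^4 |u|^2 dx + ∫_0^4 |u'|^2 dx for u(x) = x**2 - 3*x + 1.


||u||_{H^1}^2 = 184/5

The H^1 norm (squared) on an interval (0, L) is
  ||u||_{H^1}^2 = ∫_0^L u(x)^2 dx + ∫_0^L u'(x)^2 dx.
Compute u'(x) = 2*x - 3.
Then u(x)^2 = x**4 - 6*x**3 + 11*x**2 - 6*x + 1 and u'(x)^2 = 4*x**2 - 12*x + 9.
Integrate each monomial from 0 to 4 using ∫_0^4 c·x^n dx = c·4^(n+1)/(n+1):
  ∫_0^4 u(x)^2 dx = ∫_0^4 (x^4 - 6*x^3 + 11*x^2 - 6*x + 1) dx. Term by term:
    ∫_0^4 x^4 dx = 1024/5;  ∫_0^4 -6*x^3 dx = -384;  ∫_0^4 11*x^2 dx = 704/3;
    ∫_0^4 -6*x dx = -48;  ∫_0^4 1 dx = 4.
  Sum: 1024/5 − 384 + 704/3 − 48 + 4 = 172/15.
  ∫_0^4 u'(x)^2 dx = ∫_0^4 (4*x^2 - 12*x + 9) dx. Term by term:
    ∫_0^4 4*x^2 dx = 256/3;  ∫_0^4 -12*x dx = -96;  ∫_0^4 9 dx = 36.
  Sum: 256/3 − 96 + 36 = 76/3.
Adding: ||u||_{H^1}^2 = 172/15 + 76/3 = 184/5.


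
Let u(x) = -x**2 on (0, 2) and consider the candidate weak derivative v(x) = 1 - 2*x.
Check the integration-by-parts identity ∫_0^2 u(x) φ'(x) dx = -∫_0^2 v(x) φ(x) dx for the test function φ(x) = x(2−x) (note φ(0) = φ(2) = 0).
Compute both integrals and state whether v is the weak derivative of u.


LHS = 8/3, RHS = 4/3. No, v is not the weak derivative of u.

u(x) = -x**2, classical derivative u'(x) = -2*x.
φ(x) = x(2−x), so φ'(x) = 2 - 2*x.
Note φ(0) = φ(2) = 0, so the boundary term u·φ vanishes.
LHS = ∫_0^2 u(x) φ'(x) dx = ∫_0^2 (2*x^3 - 2*x^2) dx. Term by term:
  ∫_0^2 2*x^3 dx = 8;  ∫_0^2 -2*x^2 dx = -16/3.
Sum: 8 − 16/3 = 8/3.
So LHS = 8/3.
∫_0^2 v(x) φ(x) dx = ∫_0^2 (2*x^3 - 5*x^2 + 2*x) dx. Term by term:
  ∫_0^2 2*x^3 dx = 8;  ∫_0^2 -5*x^2 dx = -40/3;  ∫_0^2 2*x dx = 4.
Sum: 8 − 40/3 + 4 = -4/3.
So RHS = -∫_0^2 v(x) φ(x) dx = 4/3.
LHS − RHS = 4/3 ≠ 0, so the identity fails.
(For a valid weak derivative the identity must hold for EVERY test function, in particular this one. The failure shows v is NOT the weak derivative of u.)
Correct weak derivative would be u'(x) = -2*x.


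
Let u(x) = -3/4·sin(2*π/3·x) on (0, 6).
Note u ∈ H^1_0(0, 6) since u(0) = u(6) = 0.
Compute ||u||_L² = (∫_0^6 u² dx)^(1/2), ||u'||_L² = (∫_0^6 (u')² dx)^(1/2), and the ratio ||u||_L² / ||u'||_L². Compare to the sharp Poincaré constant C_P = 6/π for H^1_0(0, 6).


||u||_L² / ||u'||_L² = 3/(2*π) < C_P = 6/π.

u(x) = -3/4·sin(2*π/3·x), so u'(x) = -π*cos(2*π*x/3)/2.
Writing u(x) = A·sin(kπx/L) with A = -3/4 and k = 4, use ∫_0^L sin²(kπx/L) dx = L/2 and ∫_0^L cos²(kπx/L) dx = L/2.
u² = 9/16·sin²(2*π/3·x) and (u')² = π^2/4·cos²(2*π/3·x), and each of sin², cos² integrates to L/2 = 3 over (0, 6).
∫_0^6 u² dx = 27/16, so ||u||_L² = 3*sqrt(3)/4.
∫_0^6 (u')² dx = 3*π^2/4, so ||u'||_L² = sqrt(3)*π/2.
Ratio ||u||_L² / ||u'||_L² = 3/(2*π).
Sharp Poincaré constant on H^1_0(0, 6) is C_P = L/π = 6/π, achieved by sin(π/6·x).
This is the k = 4 harmonic; the ratio L/(kπ) is strictly less than C_P = L/π, consistent with the sharp inequality ||u||_L² ≤ C_P ||u'||_L².


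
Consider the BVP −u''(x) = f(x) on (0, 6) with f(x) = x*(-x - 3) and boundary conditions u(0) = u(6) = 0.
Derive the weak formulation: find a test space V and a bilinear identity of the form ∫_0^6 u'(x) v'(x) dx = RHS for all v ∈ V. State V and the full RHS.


V = H^1_0(0, 6) (so v(0) = v(6) = 0); weak form: ∫_0^6 u'v' dx = ∫_0^6 (x*(-x - 3)) v dx for all v ∈ V.

Multiply both sides by a test function v and integrate from 0 to 6:
  ∫_0^6 −u''(x) v(x) dx = ∫_0^6 f(x) v(x) dx.
Integrate the LHS by parts once:
  ∫_0^6 −u'' v dx = −[u'(x) v(x)]_0^6 + ∫_0^6 u'(x) v'(x) dx.
Thus ∫_0^6 u'(x) v'(x) dx = ∫_0^6 f(x) v(x) dx + [u'(x) v(x)]_0^6.
Choose V so that boundary terms are either known or forced to vanish.
u is Dirichlet: u(0) = u(6) = 0. Let V = H^1_0(0, 6); then v(0) = v(6) = 0, and [u' v]_0^6 = 0.
Weak formulation: find u (satisfying any essential BC) such that ∫_0^6 u'(x) v'(x) dx = ∫_0^6 f v dx for all v ∈ V.
Substituting f(x) = x*(-x - 3), the right-hand side is ∫_0^6 (x*(-x - 3)) v dx.


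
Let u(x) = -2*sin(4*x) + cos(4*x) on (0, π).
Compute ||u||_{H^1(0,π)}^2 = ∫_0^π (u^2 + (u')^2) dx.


||u||_{H^1(0,π)}^2 = 85*π/2

u'(x) = -4*sin(4*x) - 8*cos(4*x).
Expand u² and (u')² and integrate term by term on (0, π), using: for integers n ≥ 1, ∫_0^π sin²(nx) dx = ∫_0^π cos²(nx) dx = π/2; for n ≠ n', ∫_0^π sin(nx)sin(n'x) dx = ∫_0^π cos(nx)cos(n'x) dx = 0; and by product-to-sum, ∫_0^π sin(nx)cos(n'x) dx = ½∫_0^π [sin((n+n')x) + sin((n−n')x)] dx, which is 0 when n+n' is even and 2n/(n²−n'²) when n+n' is odd (it need not vanish on (0, π)).
  u² squared terms: (-2)²·∫sin(4x)² dx = 4·π/2 = 2*π;  (1)²·∫cos(4x)² dx = 1·π/2 = π/2.
  u² cross terms: 2·(-2)·(1)·∫sin(4x)·cos(4x) dx = -4·(0) = 0.
  So ∫_0^π u² dx = 2*π + π/2 + 0 = 5*π/2.
  (u')² squared terms: (-8)²·∫cos(4x)² dx = 64·π/2 = 32*π;  (-4)²·∫sin(4x)² dx = 16·π/2 = 8*π.
  (u')² cross terms: 2·(-8)·(-4)·∫cos(4x)·sin(4x) dx = 64·(0) = 0.
  So ∫_0^π (u')² dx = 32*π + 8*π + 0 = 40*π.
||u||_{H^1}^2 = (5*π/2) + (40*π) = 85*π/2.


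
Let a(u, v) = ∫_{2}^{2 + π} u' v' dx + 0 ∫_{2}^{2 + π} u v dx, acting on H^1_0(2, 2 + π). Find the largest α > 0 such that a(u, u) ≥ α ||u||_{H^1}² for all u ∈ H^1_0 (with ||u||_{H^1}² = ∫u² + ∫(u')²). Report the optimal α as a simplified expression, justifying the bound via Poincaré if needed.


α = 1/2

Coercivity of a(·,·) on H^1_0(2, 2 + π) means a(u, u) ≥ α ||u||_{H^1}² for every u ∈ H^1_0.
The interval has length L = π, and Poincaré/coercivity depend only on L. Here a(u, u) = ∫(u')² + (0)·∫u².
Here c = 0, so a(u,u) = ∫(u')² alone. The condition a(u,u) ≥ α||u||_{H^1}² reads (1−α)∫(u')² ≥ (α−c)∫u². Any admissible α is ≤ 1 (rapidly oscillating u have ∫u²/∫(u')² → 0), and α = 1 would force 0 ≥ (1−c)∫u², impossible since c < 1; so 1−α > 0. By the sharp Poincaré inequality on H^1_0 of an interval of length L, ∫(u')² ≥ (π/L)²∫u² with equality for the first sine mode sin(π(x−x₀)/L) (x₀ the left endpoint), so the inequality holds for all u iff (1−α)(π/L)² ≥ α − c, i.e. α ≤ ((π/L)² + c)/((π/L)² + 1) = (1 + c(L/π)²)/(1 + (L/π)²). (Direct route, valid since c ≤ 0: Poincaré gives c∫u² ≥ c(L/π)²∫(u')², so a(u,u) ≥ (1 + c(L/π)²)∫(u')², while ||u||_{H^1}² ≤ (1 + (L/π)²)∫(u')²; dividing yields the same α.) With (π/L)² = 1 and c = 0, the largest admissible constant is α = ((π/L)² + c)/((π/L)² + 1).
Simplifying, α = 1/2.


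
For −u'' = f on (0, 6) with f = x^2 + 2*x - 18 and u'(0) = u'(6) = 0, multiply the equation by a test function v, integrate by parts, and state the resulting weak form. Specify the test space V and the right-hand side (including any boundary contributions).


V = H^1(0, 6) (no boundary constraint on v; u is determined up to an additive constant); weak form: ∫_0^6 u'v' dx = ∫_0^6 (x^2 + 2*x - 18) v dx for all v ∈ V.

Multiply both sides by a test function v and integrate from 0 to 6:
  ∫_0^6 −u''(x) v(x) dx = ∫_0^6 f(x) v(x) dx.
Integrate the LHS by parts once:
  ∫_0^6 −u'' v dx = −[u'(x) v(x)]_0^6 + ∫_0^6 u'(x) v'(x) dx.
Thus ∫_0^6 u'(x) v'(x) dx = ∫_0^6 f(x) v(x) dx + [u'(x) v(x)]_0^6.
Choose V so that boundary terms are either known or forced to vanish.
u has homogeneous Neumann: u'(0) = u'(6) = 0. So [u' v]_0^6 = 0·v(6) − 0·v(0) = 0 for any v; take V = H^1(0, 6).
Weak formulation: find u (satisfying any essential BC) such that ∫_0^6 u'(x) v'(x) dx = ∫_0^6 f v dx for all v ∈ V (homogeneous Neumann, so boundary terms vanish).
Substituting f(x) = x^2 + 2*x - 18, the right-hand side is ∫_0^6 (x^2 + 2*x - 18) v dx.
Compatibility check (pure Neumann): taking v ≡ 1 ∈ V gives 0 = ∫_0^6 f dx + (0) − (0), i.e. ∫_0^6 f dx must equal u'(0) − u'(6) = 0. Indeed ∫_0^6 (x^2 + 2*x - 18) dx = 0, so the data are compatible. The solution is then unique only up to an additive constant (fix it e.g. by requiring ∫_0^6 u dx = 0).


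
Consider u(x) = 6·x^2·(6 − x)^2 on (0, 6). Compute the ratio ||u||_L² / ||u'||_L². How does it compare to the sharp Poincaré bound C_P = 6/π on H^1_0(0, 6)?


||u||_L² / ||u'||_L² = sqrt(3) < C_P = 6/π.

u(x) = 6·x^2·(6 − x)^2, so u'(x) = 24*x*(x - 6)*(x - 3).
u(x) = 6·x^2·(6 − x)^2 vanishes at x = 0 and x = 6, so u ∈ H^1_0(0, 6). Differentiate via the product rule and integrate the resulting polynomials term by term.
  ∫_0^6 u² dx = ∫_0^6 (36*x^8 - 864*x^7 + 7776*x^6 - 31104*x^5 + 46656*x^4) dx. Term by term:
    ∫_0^6 36*x^8 dx = 40310784;  ∫_0^6 -864*x^7 dx = -181398528;  ∫_0^6 7776*x^6 dx = 2176782336/7;
    ∫_0^6 -31104*x^5 dx = -241864704;  ∫_0^6 46656*x^4 dx = 362797056/5.
  Sum: 40310784 − 181398528 + 2176782336/7 − 241864704 + 362797056/5 = 20155392/35.
  ∫_0^6 (u')² dx = ∫_0^6 (576*x^6 - 10368*x^5 + 67392*x^4 - 186624*x^3 + 186624*x^2) dx. Term by term:
    ∫_0^6 576*x^6 dx = 161243136/7;  ∫_0^6 -10368*x^5 dx = -80621568;  ∫_0^6 67392*x^4 dx = 524040192/5;
    ∫_0^6 -186624*x^3 dx = -60466176;  ∫_0^6 186624*x^2 dx = 13436928.
  Sum: 161243136/7 − 80621568 + 524040192/5 − 60466176 + 13436928 = 6718464/35.
∫_0^6 u² dx = 20155392/35, so ||u||_L² = 2592*sqrt(105)/35.
∫_0^6 (u')² dx = 6718464/35, so ||u'||_L² = 2592*sqrt(35)/35.
Ratio ||u||_L² / ||u'||_L² = sqrt(3).
Sharp Poincaré constant on H^1_0(0, 6) is C_P = L/π = 6/π, achieved by sin(π/6·x).
A polynomial bump cannot attain the sharp Poincaré constant (only the first sine eigenfunction does), so the ratio is strictly less than C_P, consistent with ||u||_L² ≤ C_P ||u'||_L².


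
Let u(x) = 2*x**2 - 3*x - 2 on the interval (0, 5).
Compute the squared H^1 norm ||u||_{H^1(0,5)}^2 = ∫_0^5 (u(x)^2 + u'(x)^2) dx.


||u||_{H^1}^2 = 3745/3

The H^1 norm (squared) on an interval (0, L) is
  ||u||_{H^1}^2 = ∫_0^L u(x)^2 dx + ∫_0^L u'(x)^2 dx.
Compute u'(x) = 4*x - 3.
Then u(x)^2 = 4*x**4 - 12*x**3 + x**2 + 12*x + 4 and u'(x)^2 = 16*x**2 - 24*x + 9.
Integrate each monomial from 0 to 5 using ∫_0^5 c·x^n dx = c·5^(n+1)/(n+1):
  ∫_0^5 u(x)^2 dx = ∫_0^5 (4*x^4 - 12*x^3 + x^2 + 12*x + 4) dx. Term by term:
    ∫_0^5 4*x^4 dx = 2500;  ∫_0^5 -12*x^3 dx = -1875;  ∫_0^5 x^2 dx = 125/3;
    ∫_0^5 12*x dx = 150;  ∫_0^5 4 dx = 20.
  Sum: 2500 − 1875 + 125/3 + 150 + 20 = 2510/3.
  ∫_0^5 u'(x)^2 dx = ∫_0^5 (16*x^2 - 24*x + 9) dx. Term by term:
    ∫_0^5 16*x^2 dx = 2000/3;  ∫_0^5 -24*x dx = -300;  ∫_0^5 9 dx = 45.
  Sum: 2000/3 − 300 + 45 = 1235/3.
Adding: ||u||_{H^1}^2 = 2510/3 + 1235/3 = 3745/3.


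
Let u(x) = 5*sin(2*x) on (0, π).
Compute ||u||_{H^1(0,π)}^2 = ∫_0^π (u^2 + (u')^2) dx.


||u||_{H^1(0,π)}^2 = 125*π/2

u'(x) = 10*cos(2*x).
Expand u² and (u')² and integrate term by term on (0, π), using: for integers n ≥ 1, ∫_0^π sin²(nx) dx = ∫_0^π cos²(nx) dx = π/2; for n ≠ n', ∫_0^π sin(nx)sin(n'x) dx = ∫_0^π cos(nx)cos(n'x) dx = 0; and by product-to-sum, ∫_0^π sin(nx)cos(n'x) dx = ½∫_0^π [sin((n+n')x) + sin((n−n')x)] dx, which is 0 when n+n' is even and 2n/(n²−n'²) when n+n' is odd (it need not vanish on (0, π)).
  u² squared terms: (5)²·∫sin(2x)² dx = 25·π/2 = 25*π/2.
  So ∫_0^π u² dx = 25*π/2.
  (u')² squared terms: (10)²·∫cos(2x)² dx = 100·π/2 = 50*π.
  So ∫_0^π (u')² dx = 50*π.
||u||_{H^1}^2 = (25*π/2) + (50*π) = 125*π/2.


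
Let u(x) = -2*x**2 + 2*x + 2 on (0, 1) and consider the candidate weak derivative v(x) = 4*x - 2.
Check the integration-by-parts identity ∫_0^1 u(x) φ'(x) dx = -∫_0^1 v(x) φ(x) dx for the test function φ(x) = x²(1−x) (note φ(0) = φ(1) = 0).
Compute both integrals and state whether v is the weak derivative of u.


LHS = 1/30, RHS = -1/30. No, v is not the weak derivative of u.

u(x) = -2*x**2 + 2*x + 2, classical derivative u'(x) = 2 - 4*x.
φ(x) = x²(1−x), so φ'(x) = x*(2 - 3*x).
Note φ(0) = φ(1) = 0, so the boundary term u·φ vanishes.
LHS = ∫_0^1 u(x) φ'(x) dx = ∫_0^1 (6*x^4 - 10*x^3 - 2*x^2 + 4*x) dx. Term by term:
  ∫_0^1 6*x^4 dx = 6/5;  ∫_0^1 -10*x^3 dx = -5/2;  ∫_0^1 -2*x^2 dx = -2/3;
  ∫_0^1 4*x dx = 2.
Sum: 6/5 − 5/2 − 2/3 + 2 = 1/30.
So LHS = 1/30.
∫_0^1 v(x) φ(x) dx = ∫_0^1 (-4*x^4 + 6*x^3 - 2*x^2) dx. Term by term:
  ∫_0^1 -4*x^4 dx = -4/5;  ∫_0^1 6*x^3 dx = 3/2;  ∫_0^1 -2*x^2 dx = -2/3.
Sum: -4/5 + 3/2 − 2/3 = 1/30.
So RHS = -∫_0^1 v(x) φ(x) dx = -1/30.
LHS − RHS = 1/15 ≠ 0, so the identity fails.
(For a valid weak derivative the identity must hold for EVERY test function, in particular this one. The failure shows v is NOT the weak derivative of u.)
Correct weak derivative would be u'(x) = 2 - 4*x.


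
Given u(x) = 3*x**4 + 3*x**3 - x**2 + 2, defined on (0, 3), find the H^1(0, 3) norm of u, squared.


||u||_{H^1}^2 = 2152977/20

The H^1 norm (squared) on an interval (0, L) is
  ||u||_{H^1}^2 = ∫_0^L u(x)^2 dx + ∫_0^L u'(x)^2 dx.
Compute u'(x) = 12*x**3 + 9*x**2 - 2*x.
Then u(x)^2 = 9*x**8 + 18*x**7 + 3*x**6 - 6*x**5 + 13*x**4 + 12*x**3 - 4*x**2 + 4 and u'(x)^2 = 144*x**6 + 216*x**5 + 33*x**4 - 36*x**3 + 4*x**2.
Integrate each monomial from 0 to 3 using ∫_0^3 c·x^n dx = c·3^(n+1)/(n+1):
  ∫_0^3 u(x)^2 dx = ∫_0^3 (9*x^8 + 18*x^7 + 3*x^6 - 6*x^5 + 13*x^4 + 12*x^3 - 4*x^2 + 4) dx. Term by term:
    ∫_0^3 9*x^8 dx = 19683;  ∫_0^3 18*x^7 dx = 59049/4;  ∫_0^3 3*x^6 dx = 6561/7;
    ∫_0^3 -6*x^5 dx = -729;  ∫_0^3 13*x^4 dx = 3159/5;  ∫_0^3 12*x^3 dx = 243;
    ∫_0^3 -4*x^2 dx = -36;  ∫_0^3 4 dx = 12.
  Sum: 19683 + 59049/4 + 6561/7 − 729 + 3159/5 + 243 − 36 + 12 = 4970607/140.
  ∫_0^3 u'(x)^2 dx = ∫_0^3 (144*x^6 + 216*x^5 + 33*x^4 - 36*x^3 + 4*x^2) dx. Term by term:
    ∫_0^3 144*x^6 dx = 314928/7;  ∫_0^3 216*x^5 dx = 26244;  ∫_0^3 33*x^4 dx = 8019/5;
    ∫_0^3 -36*x^3 dx = -729;  ∫_0^3 4*x^2 dx = 36.
  Sum: 314928/7 + 26244 + 8019/5 − 729 + 36 = 2525058/35.
Adding: ||u||_{H^1}^2 = 4970607/140 + 2525058/35 = 2152977/20.


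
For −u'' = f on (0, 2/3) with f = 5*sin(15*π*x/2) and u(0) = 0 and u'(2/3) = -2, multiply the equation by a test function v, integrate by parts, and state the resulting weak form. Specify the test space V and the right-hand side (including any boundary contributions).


V = {v ∈ H^1(0, 2/3) : v(0) = 0} (test functions vanish at x = 0 where u is specified); weak form: ∫_0^2/3 u'v' dx = ∫_0^2/3 (5*sin(15*π*x/2)) v dx − 2·v(2/3) for all v ∈ V.

Multiply both sides by a test function v and integrate from 0 to 2/3:
  ∫_0^2/3 −u''(x) v(x) dx = ∫_0^2/3 f(x) v(x) dx.
Integrate the LHS by parts once:
  ∫_0^2/3 −u'' v dx = −[u'(x) v(x)]_0^2/3 + ∫_0^2/3 u'(x) v'(x) dx.
Thus ∫_0^2/3 u'(x) v'(x) dx = ∫_0^2/3 f(x) v(x) dx + [u'(x) v(x)]_0^2/3.
Choose V so that boundary terms are either known or forced to vanish.
Mixed BC: u(0) = 0 (Dirichlet) and u'(2/3) = -2 (Neumann). Define V = {v ∈ H^1(0, 2/3) : v(0) = 0}. Then [u' v]_0^2/3 = u'(2/3)·v(2/3) − u'(0)·0 = − 2·v(2/3).
Weak formulation: find u (satisfying any essential BC) such that ∫_0^2/3 u'(x) v'(x) dx = ∫_0^2/3 f v dx − 2·v(2/3) for all v ∈ V (Dirichlet at 0 absorbed into V; Neumann datum at x = 2/3 contributes the boundary term).
Substituting f(x) = 5*sin(15*π*x/2), the right-hand side is ∫_0^2/3 (5*sin(15*π*x/2)) v dx − 2·v(2/3).


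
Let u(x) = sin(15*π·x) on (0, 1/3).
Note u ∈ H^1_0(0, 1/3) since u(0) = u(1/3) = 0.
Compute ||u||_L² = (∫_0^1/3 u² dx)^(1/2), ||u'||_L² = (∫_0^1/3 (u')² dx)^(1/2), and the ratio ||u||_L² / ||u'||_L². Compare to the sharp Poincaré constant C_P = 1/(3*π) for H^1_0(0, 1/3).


||u||_L² / ||u'||_L² = 1/(15*π) < C_P = 1/(3*π).

u(x) = sin(15*π·x), so u'(x) = 15*π*cos(15*π*x).
Writing u(x) = A·sin(kπx/L) with A = 1 and k = 5, use ∫_0^L sin²(kπx/L) dx = L/2 and ∫_0^L cos²(kπx/L) dx = L/2.
u² = 1·sin²(15*π·x) and (u')² = 225*π^2·cos²(15*π·x), and each of sin², cos² integrates to L/2 = 1/6 over (0, 1/3).
∫_0^1/3 u² dx = 1/6, so ||u||_L² = sqrt(6)/6.
∫_0^1/3 (u')² dx = 75*π^2/2, so ||u'||_L² = 5*sqrt(6)*π/2.
Ratio ||u||_L² / ||u'||_L² = 1/(15*π).
Sharp Poincaré constant on H^1_0(0, 1/3) is C_P = L/π = 1/(3*π), achieved by sin(3*π·x).
This is the k = 5 harmonic; the ratio L/(kπ) is strictly less than C_P = L/π, consistent with the sharp inequality ||u||_L² ≤ C_P ||u'||_L².


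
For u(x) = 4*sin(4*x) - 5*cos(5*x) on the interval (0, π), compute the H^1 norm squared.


||u||_{H^1(0,π)}^2 = 8320/9 + 461*π

u'(x) = 25*sin(5*x) + 16*cos(4*x).
Expand u² and (u')² and integrate term by term on (0, π), using: for integers n ≥ 1, ∫_0^π sin²(nx) dx = ∫_0^π cos²(nx) dx = π/2; for n ≠ n', ∫_0^π sin(nx)sin(n'x) dx = ∫_0^π cos(nx)cos(n'x) dx = 0; and by product-to-sum, ∫_0^π sin(nx)cos(n'x) dx = ½∫_0^π [sin((n+n')x) + sin((n−n')x)] dx, which is 0 when n+n' is even and 2n/(n²−n'²) when n+n' is odd (it need not vanish on (0, π)).
  u² squared terms: (-5)²·∫cos(5x)² dx = 25·π/2 = 25*π/2;  (4)²·∫sin(4x)² dx = 16·π/2 = 8*π.
  u² cross terms: 2·(-5)·(4)·∫cos(5x)·sin(4x) dx = -40·(-8/9) = 320/9.
  So ∫_0^π u² dx = 25*π/2 + 8*π + 320/9 = 320/9 + 41*π/2.
  (u')² squared terms: (16)²·∫cos(4x)² dx = 256·π/2 = 128*π;  (25)²·∫sin(5x)² dx = 625·π/2 = 625*π/2.
  (u')² cross terms: 2·(16)·(25)·∫cos(4x)·sin(5x) dx = 800·(10/9) = 8000/9.
  So ∫_0^π (u')² dx = 128*π + 625*π/2 + 8000/9 = 8000/9 + 881*π/2.
||u||_{H^1}^2 = (320/9 + 41*π/2) + (8000/9 + 881*π/2) = 8320/9 + 461*π.


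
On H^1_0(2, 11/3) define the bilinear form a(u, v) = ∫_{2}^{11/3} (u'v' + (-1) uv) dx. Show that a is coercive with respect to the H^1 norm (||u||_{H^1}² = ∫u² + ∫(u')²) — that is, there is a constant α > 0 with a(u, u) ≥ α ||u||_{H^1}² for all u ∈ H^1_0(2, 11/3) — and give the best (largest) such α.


α = (-25 + 9*π^2)/(25 + 9*π^2)

Coercivity of a(·,·) on H^1_0(2, 11/3) means a(u, u) ≥ α ||u||_{H^1}² for every u ∈ H^1_0.
The interval has length L = 5/3, and Poincaré/coercivity depend only on L. Here a(u, u) = ∫(u')² + (-1)·∫u².
Here c = -1 < 0 with |c| < (π/L)² = 9*π^2/25, so coercivity still holds. The condition a(u,u) ≥ α||u||_{H^1}² reads (1−α)∫(u')² ≥ (α−c)∫u². Any admissible α is ≤ 1 (rapidly oscillating u have ∫u²/∫(u')² → 0), and α = 1 would force 0 ≥ (1−c)∫u², impossible since c < 1; so 1−α > 0. By the sharp Poincaré inequality on H^1_0 of an interval of length L, ∫(u')² ≥ (π/L)²∫u² with equality for the first sine mode sin(π(x−x₀)/L) (x₀ the left endpoint), so the inequality holds for all u iff (1−α)(π/L)² ≥ α − c, i.e. α ≤ ((π/L)² + c)/((π/L)² + 1) = (1 + c(L/π)²)/(1 + (L/π)²). (Direct route, valid since c ≤ 0: Poincaré gives c∫u² ≥ c(L/π)²∫(u')², so a(u,u) ≥ (1 + c(L/π)²)∫(u')², while ||u||_{H^1}² ≤ (1 + (L/π)²)∫(u')²; dividing yields the same α.) With (π/L)² = 9*π^2/25 and c = -1, the largest admissible constant is α = ((π/L)² + c)/((π/L)² + 1).
Simplifying, α = (-25 + 9*π^2)/(25 + 9*π^2).


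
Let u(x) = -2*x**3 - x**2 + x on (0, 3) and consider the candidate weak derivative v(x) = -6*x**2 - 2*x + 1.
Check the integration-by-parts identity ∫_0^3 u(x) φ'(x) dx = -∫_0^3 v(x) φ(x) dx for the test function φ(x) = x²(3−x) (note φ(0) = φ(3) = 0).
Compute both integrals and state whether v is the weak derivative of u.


LHS = 3267/20, RHS = 3267/20. Yes, v = u' weakly.

u(x) = -2*x**3 - x**2 + x, classical derivative u'(x) = -6*x**2 - 2*x + 1.
φ(x) = x²(3−x), so φ'(x) = 3*x*(2 - x).
Note φ(0) = φ(3) = 0, so the boundary term u·φ vanishes.
LHS = ∫_0^3 u(x) φ'(x) dx = ∫_0^3 (6*x^5 - 9*x^4 - 9*x^3 + 6*x^2) dx. Term by term:
  ∫_0^3 6*x^5 dx = 729;  ∫_0^3 -9*x^4 dx = -2187/5;  ∫_0^3 -9*x^3 dx = -729/4;
  ∫_0^3 6*x^2 dx = 54.
Sum: 729 − 2187/5 − 729/4 + 54 = 3267/20.
So LHS = 3267/20.
∫_0^3 v(x) φ(x) dx = ∫_0^3 (6*x^5 - 16*x^4 - 7*x^3 + 3*x^2) dx. Term by term:
  ∫_0^3 6*x^5 dx = 729;  ∫_0^3 -16*x^4 dx = -3888/5;  ∫_0^3 -7*x^3 dx = -567/4;
  ∫_0^3 3*x^2 dx = 27.
Sum: 729 − 3888/5 − 567/4 + 27 = -3267/20.
So RHS = -∫_0^3 v(x) φ(x) dx = 3267/20.
LHS = RHS, so the identity holds for this test φ.
Moreover u is smooth here and v(x) = u'(x) = -6*x**2 - 2*x + 1 pointwise, so the identity holds for every test function. Hence v is the weak derivative of u.


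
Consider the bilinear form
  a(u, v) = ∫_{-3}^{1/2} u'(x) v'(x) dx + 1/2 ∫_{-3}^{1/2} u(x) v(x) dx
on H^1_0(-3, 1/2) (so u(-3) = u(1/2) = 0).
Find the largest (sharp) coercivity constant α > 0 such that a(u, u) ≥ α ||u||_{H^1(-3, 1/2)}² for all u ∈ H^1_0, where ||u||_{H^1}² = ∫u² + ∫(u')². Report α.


α = (49 + 8*π^2)/(2*(4*π^2 + 49))

Coercivity of a(·,·) on H^1_0(-3, 1/2) means a(u, u) ≥ α ||u||_{H^1}² for every u ∈ H^1_0.
The interval has length L = 7/2, and Poincaré/coercivity depend only on L. Here a(u, u) = ∫(u')² + (1/2)·∫u².
Here 0 < c = 1/2 < 1. The condition a(u,u) ≥ α||u||_{H^1}² reads (1−α)∫(u')² ≥ (α−c)∫u². Any admissible α is ≤ 1 (rapidly oscillating u have ∫u²/∫(u')² → 0), and α = 1 would force 0 ≥ (1−c)∫u², impossible since c < 1; so 1−α > 0. By the sharp Poincaré inequality on H^1_0 of an interval of length L, ∫(u')² ≥ (π/L)²∫u² with equality for the first sine mode sin(π(x−x₀)/L) (x₀ the left endpoint), so the inequality holds for all u iff (1−α)(π/L)² ≥ α − c, i.e. α ≤ ((π/L)² + c)/((π/L)² + 1) = (1 + c(L/π)²)/(1 + (L/π)²). With (π/L)² = 4*π^2/49 and c = 1/2, the largest admissible constant is α = ((π/L)² + c)/((π/L)² + 1).
Simplifying, α = (49 + 8*π^2)/(2*(4*π^2 + 49)).


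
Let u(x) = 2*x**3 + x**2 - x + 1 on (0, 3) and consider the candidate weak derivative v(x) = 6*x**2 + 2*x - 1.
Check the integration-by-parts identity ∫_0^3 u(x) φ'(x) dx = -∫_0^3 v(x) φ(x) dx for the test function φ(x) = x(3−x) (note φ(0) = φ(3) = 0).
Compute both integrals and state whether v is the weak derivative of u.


LHS = -819/10, RHS = -819/10. Yes, v = u' weakly.

u(x) = 2*x**3 + x**2 - x + 1, classical derivative u'(x) = 6*x**2 + 2*x - 1.
φ(x) = x(3−x), so φ'(x) = 3 - 2*x.
Note φ(0) = φ(3) = 0, so the boundary term u·φ vanishes.
LHS = ∫_0^3 u(x) φ'(x) dx = ∫_0^3 (-4*x^4 + 4*x^3 + 5*x^2 - 5*x + 3) dx. Term by term:
  ∫_0^3 -4*x^4 dx = -972/5;  ∫_0^3 4*x^3 dx = 81;  ∫_0^3 5*x^2 dx = 45;
  ∫_0^3 -5*x dx = -45/2;  ∫_0^3 3 dx = 9.
Sum: -972/5 + 81 + 45 − 45/2 + 9 = -819/10.
So LHS = -819/10.
∫_0^3 v(x) φ(x) dx = ∫_0^3 (-6*x^4 + 16*x^3 + 7*x^2 - 3*x) dx. Term by term:
  ∫_0^3 -6*x^4 dx = -1458/5;  ∫_0^3 16*x^3 dx = 324;  ∫_0^3 7*x^2 dx = 63;
  ∫_0^3 -3*x dx = -27/2.
Sum: -1458/5 + 324 + 63 − 27/2 = 819/10.
So RHS = -∫_0^3 v(x) φ(x) dx = -819/10.
LHS = RHS, so the identity holds for this test φ.
Moreover u is smooth here and v(x) = u'(x) = 6*x**2 + 2*x - 1 pointwise, so the identity holds for every test function. Hence v is the weak derivative of u.


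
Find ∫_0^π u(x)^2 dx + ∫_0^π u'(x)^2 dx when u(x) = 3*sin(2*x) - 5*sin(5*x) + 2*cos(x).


||u||_{H^1(0,π)}^2 = 32 + 703*π/2

u'(x) = -2*sin(x) + 6*cos(2*x) - 25*cos(5*x).
Expand u² and (u')² and integrate term by term on (0, π), using: for integers n ≥ 1, ∫_0^π sin²(nx) dx = ∫_0^π cos²(nx) dx = π/2; for n ≠ n', ∫_0^π sin(nx)sin(n'x) dx = ∫_0^π cos(nx)cos(n'x) dx = 0; and by product-to-sum, ∫_0^π sin(nx)cos(n'x) dx = ½∫_0^π [sin((n+n')x) + sin((n−n')x)] dx, which is 0 when n+n' is even and 2n/(n²−n'²) when n+n' is odd (it need not vanish on (0, π)).
  u² squared terms: (-5)²·∫sin(5x)² dx = 25·π/2 = 25*π/2;  (2)²·∫cos(x)² dx = 4·π/2 = 2*π;  (3)²·∫sin(2x)² dx = 9·π/2 = 9*π/2.
  u² cross terms: 2·(-5)·(2)·∫sin(5x)·cos(x) dx = -20·(0) = 0;  2·(-5)·(3)·∫sin(5x)·sin(2x) dx = -30·(0) = 0;  2·(2)·(3)·∫cos(x)·sin(2x) dx = 12·(4/3) = 16.
  So ∫_0^π u² dx = 25*π/2 + 2*π + 9*π/2 + 0 + 0 + 16 = 16 + 19*π.
  (u')² squared terms: (-25)²·∫cos(5x)² dx = 625·π/2 = 625*π/2;  (-2)²·∫sin(x)² dx = 4·π/2 = 2*π;  (6)²·∫cos(2x)² dx = 36·π/2 = 18*π.
  (u')² cross terms: 2·(-25)·(-2)·∫cos(5x)·sin(x) dx = 100·(0) = 0;  2·(-25)·(6)·∫cos(5x)·cos(2x) dx = -300·(0) = 0;  2·(-2)·(6)·∫sin(x)·cos(2x) dx = -24·(-2/3) = 16.
  So ∫_0^π (u')² dx = 625*π/2 + 2*π + 18*π + 0 + 0 + 16 = 16 + 665*π/2.
||u||_{H^1}^2 = (16 + 19*π) + (16 + 665*π/2) = 32 + 703*π/2.


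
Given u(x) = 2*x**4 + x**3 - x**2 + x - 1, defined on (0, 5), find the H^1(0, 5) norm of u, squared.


||u||_{H^1}^2 = 234341935/126

The H^1 norm (squared) on an interval (0, L) is
  ||u||_{H^1}^2 = ∫_0^L u(x)^2 dx + ∫_0^L u'(x)^2 dx.
Compute u'(x) = 8*x**3 + 3*x**2 - 2*x + 1.
Then u(x)^2 = 4*x**8 + 4*x**7 - 3*x**6 + 2*x**5 - x**4 - 4*x**3 + 3*x**2 - 2*x + 1 and u'(x)^2 = 64*x**6 + 48*x**5 - 23*x**4 + 4*x**3 + 10*x**2 - 4*x + 1.
Integrate each monomial from 0 to 5 using ∫_0^5 c·x^n dx = c·5^(n+1)/(n+1):
  ∫_0^5 u(x)^2 dx = ∫_0^5 (4*x^8 + 4*x^7 - 3*x^6 + 2*x^5 - x^4 - 4*x^3 + 3*x^2 - 2*x + 1) dx. Term by term:
    ∫_0^5 4*x^8 dx = 7812500/9;  ∫_0^5 4*x^7 dx = 390625/2;  ∫_0^5 -3*x^6 dx = -234375/7;
    ∫_0^5 2*x^5 dx = 15625/3;  ∫_0^5 -x^4 dx = -625;  ∫_0^5 -4*x^3 dx = -625;
    ∫_0^5 3*x^2 dx = 125;  ∫_0^5 -2*x dx = -25;  ∫_0^5 1 dx = 5.
  Sum: 7812500/9 + 390625/2 − 234375/7 + 15625/3 − 625 − 625 + 125 − 25 + 5 = 130277605/126.
  ∫_0^5 u'(x)^2 dx = ∫_0^5 (64*x^6 + 48*x^5 - 23*x^4 + 4*x^3 + 10*x^2 - 4*x + 1) dx. Term by term:
    ∫_0^5 64*x^6 dx = 5000000/7;  ∫_0^5 48*x^5 dx = 125000;  ∫_0^5 -23*x^4 dx = -14375;
    ∫_0^5 4*x^3 dx = 625;  ∫_0^5 10*x^2 dx = 1250/3;  ∫_0^5 -4*x dx = -50;
    ∫_0^5 1 dx = 5.
  Sum: 5000000/7 + 125000 − 14375 + 625 + 1250/3 − 50 + 5 = 17344055/21.
Adding: ||u||_{H^1}^2 = 130277605/126 + 17344055/21 = 234341935/126.


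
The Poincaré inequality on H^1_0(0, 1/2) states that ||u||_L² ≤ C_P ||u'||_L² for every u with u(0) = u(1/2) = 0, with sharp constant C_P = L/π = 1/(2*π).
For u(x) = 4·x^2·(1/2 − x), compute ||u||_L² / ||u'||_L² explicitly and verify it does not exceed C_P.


||u||_L² / ||u'||_L² = sqrt(14)/28 < C_P = 1/(2*π).

u(x) = 4·x^2·(1/2 − x), so u'(x) = 4*x*(1 - 3*x).
u(x) = 4·x^2·(1/2 − x) vanishes at x = 0 and x = 1/2, so u ∈ H^1_0(0, 1/2). Differentiate via the product rule and integrate the resulting polynomials term by term.
  ∫_0^1/2 u² dx = ∫_0^1/2 (16*x^6 - 16*x^5 + 4*x^4) dx. Term by term:
    ∫_0^1/2 16*x^6 dx = 1/56;  ∫_0^1/2 -16*x^5 dx = -1/24;  ∫_0^1/2 4*x^4 dx = 1/40.
  Sum: 1/56 − 1/24 + 1/40 = 1/840.
  ∫_0^1/2 (u')² dx = ∫_0^1/2 (144*x^4 - 96*x^3 + 16*x^2) dx. Term by term:
    ∫_0^1/2 144*x^4 dx = 9/10;  ∫_0^1/2 -96*x^3 dx = -3/2;  ∫_0^1/2 16*x^2 dx = 2/3.
  Sum: 9/10 − 3/2 + 2/3 = 1/15.
∫_0^1/2 u² dx = 1/840, so ||u||_L² = sqrt(210)/420.
∫_0^1/2 (u')² dx = 1/15, so ||u'||_L² = sqrt(15)/15.
Ratio ||u||_L² / ||u'||_L² = sqrt(14)/28.
Sharp Poincaré constant on H^1_0(0, 1/2) is C_P = L/π = 1/(2*π), achieved by sin(2*π·x).
A polynomial bump cannot attain the sharp Poincaré constant (only the first sine eigenfunction does), so the ratio is strictly less than C_P, consistent with ||u||_L² ≤ C_P ||u'||_L².


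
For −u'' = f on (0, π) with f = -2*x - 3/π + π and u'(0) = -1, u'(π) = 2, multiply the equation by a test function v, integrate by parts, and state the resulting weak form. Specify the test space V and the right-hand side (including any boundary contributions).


V = H^1(0, π) (v unrestricted at boundary; u is determined up to an additive constant); weak form: ∫_0^π u'v' dx = ∫_0^π (-2*x - 3/π + π) v dx + 2·v(π) + v(0) for all v ∈ V.

Multiply both sides by a test function v and integrate from 0 to π:
  ∫_0^π −u''(x) v(x) dx = ∫_0^π f(x) v(x) dx.
Integrate the LHS by parts once:
  ∫_0^π −u'' v dx = −[u'(x) v(x)]_0^π + ∫_0^π u'(x) v'(x) dx.
Thus ∫_0^π u'(x) v'(x) dx = ∫_0^π f(x) v(x) dx + [u'(x) v(x)]_0^π.
Choose V so that boundary terms are either known or forced to vanish.
u has inhomogeneous Neumann u'(0) = -1, u'(π) = 2. [u' v]_0^π = (2)·v(π) − (-1)·v(0) = 2·v(π) + v(0). Take V = H^1(0, π); boundary term becomes part of RHS.
Weak formulation: find u (satisfying any essential BC) such that ∫_0^π u'(x) v'(x) dx = ∫_0^π f v dx + 2·v(π) + v(0) for all v ∈ V (Neumann data are natural BCs: they enter the RHS as boundary terms).
Substituting f(x) = -2*x - 3/π + π, the right-hand side is ∫_0^π (-2*x - 3/π + π) v dx + 2·v(π) + v(0).
Compatibility check (pure Neumann): taking v ≡ 1 ∈ V gives 0 = ∫_0^π f dx + (2) − (-1), i.e. ∫_0^π f dx must equal u'(0) − u'(π) = -3. Indeed ∫_0^π (-2*x - 3/π + π) dx = -3, so the data are compatible. The solution is then unique only up to an additive constant (fix it e.g. by requiring ∫_0^π u dx = 0).


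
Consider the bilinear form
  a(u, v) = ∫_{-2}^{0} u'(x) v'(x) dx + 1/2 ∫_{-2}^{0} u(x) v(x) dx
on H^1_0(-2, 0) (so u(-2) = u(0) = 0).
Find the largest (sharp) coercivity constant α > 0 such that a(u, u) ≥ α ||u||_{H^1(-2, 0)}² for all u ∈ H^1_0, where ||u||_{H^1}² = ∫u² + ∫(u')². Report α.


α = (2 + π^2)/(4 + π^2)

Coercivity of a(·,·) on H^1_0(-2, 0) means a(u, u) ≥ α ||u||_{H^1}² for every u ∈ H^1_0.
The interval has length L = 2, and Poincaré/coercivity depend only on L. Here a(u, u) = ∫(u')² + (1/2)·∫u².
Here 0 < c = 1/2 < 1. The condition a(u,u) ≥ α||u||_{H^1}² reads (1−α)∫(u')² ≥ (α−c)∫u². Any admissible α is ≤ 1 (rapidly oscillating u have ∫u²/∫(u')² → 0), and α = 1 would force 0 ≥ (1−c)∫u², impossible since c < 1; so 1−α > 0. By the sharp Poincaré inequality on H^1_0 of an interval of length L, ∫(u')² ≥ (π/L)²∫u² with equality for the first sine mode sin(π(x−x₀)/L) (x₀ the left endpoint), so the inequality holds for all u iff (1−α)(π/L)² ≥ α − c, i.e. α ≤ ((π/L)² + c)/((π/L)² + 1) = (1 + c(L/π)²)/(1 + (L/π)²). With (π/L)² = π^2/4 and c = 1/2, the largest admissible constant is α = ((π/L)² + c)/((π/L)² + 1).
Simplifying, α = (2 + π^2)/(4 + π^2).


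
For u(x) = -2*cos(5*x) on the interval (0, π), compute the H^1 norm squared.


||u||_{H^1(0,π)}^2 = 52*π

u'(x) = 10*sin(5*x).
Expand u² and (u')² and integrate term by term on (0, π), using: for integers n ≥ 1, ∫_0^π sin²(nx) dx = ∫_0^π cos²(nx) dx = π/2; for n ≠ n', ∫_0^π sin(nx)sin(n'x) dx = ∫_0^π cos(nx)cos(n'x) dx = 0; and by product-to-sum, ∫_0^π sin(nx)cos(n'x) dx = ½∫_0^π [sin((n+n')x) + sin((n−n')x)] dx, which is 0 when n+n' is even and 2n/(n²−n'²) when n+n' is odd (it need not vanish on (0, π)).
  u² squared terms: (-2)²·∫cos(5x)² dx = 4·π/2 = 2*π.
  So ∫_0^π u² dx = 2*π.
  (u')² squared terms: (10)²·∫sin(5x)² dx = 100·π/2 = 50*π.
  So ∫_0^π (u')² dx = 50*π.
||u||_{H^1}^2 = (2*π) + (50*π) = 52*π.


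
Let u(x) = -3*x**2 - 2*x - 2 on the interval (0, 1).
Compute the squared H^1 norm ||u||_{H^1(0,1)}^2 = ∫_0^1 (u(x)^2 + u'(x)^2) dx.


||u||_{H^1}^2 = 692/15

The H^1 norm (squared) on an interval (0, L) is
  ||u||_{H^1}^2 = ∫_0^L u(x)^2 dx + ∫_0^L u'(x)^2 dx.
Compute u'(x) = -6*x - 2.
Then u(x)^2 = 9*x**4 + 12*x**3 + 16*x**2 + 8*x + 4 and u'(x)^2 = 36*x**2 + 24*x + 4.
Integrate each monomial from 0 to 1 using ∫_0^1 c·x^n dx = c·1^(n+1)/(n+1):
  ∫_0^1 u(x)^2 dx = ∫_0^1 (9*x^4 + 12*x^3 + 16*x^2 + 8*x + 4) dx. Term by term:
    ∫_0^1 9*x^4 dx = 9/5;  ∫_0^1 12*x^3 dx = 3;  ∫_0^1 16*x^2 dx = 16/3;
    ∫_0^1 8*x dx = 4;  ∫_0^1 4 dx = 4.
  Sum: 9/5 + 3 + 16/3 + 4 + 4 = 272/15.
  ∫_0^1 u'(x)^2 dx = ∫_0^1 (36*x^2 + 24*x + 4) dx. Term by term:
    ∫_0^1 36*x^2 dx = 12;  ∫_0^1 24*x dx = 12;  ∫_0^1 4 dx = 4.
  Sum: 12 + 12 + 4 = 28.
Adding: ||u||_{H^1}^2 = 272/15 + 28 = 692/15.


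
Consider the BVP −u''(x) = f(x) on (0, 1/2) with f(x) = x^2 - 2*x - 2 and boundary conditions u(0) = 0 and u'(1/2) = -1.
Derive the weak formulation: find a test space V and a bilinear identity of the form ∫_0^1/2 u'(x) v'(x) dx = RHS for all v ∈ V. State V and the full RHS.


V = {v ∈ H^1(0, 1/2) : v(0) = 0} (test functions vanish at x = 0 where u is specified); weak form: ∫_0^1/2 u'v' dx = ∫_0^1/2 (x^2 - 2*x - 2) v dx − v(1/2) for all v ∈ V.

Multiply both sides by a test function v and integrate from 0 to 1/2:
  ∫_0^1/2 −u''(x) v(x) dx = ∫_0^1/2 f(x) v(x) dx.
Integrate the LHS by parts once:
  ∫_0^1/2 −u'' v dx = −[u'(x) v(x)]_0^1/2 + ∫_0^1/2 u'(x) v'(x) dx.
Thus ∫_0^1/2 u'(x) v'(x) dx = ∫_0^1/2 f(x) v(x) dx + [u'(x) v(x)]_0^1/2.
Choose V so that boundary terms are either known or forced to vanish.
Mixed BC: u(0) = 0 (Dirichlet) and u'(1/2) = -1 (Neumann). Define V = {v ∈ H^1(0, 1/2) : v(0) = 0}. Then [u' v]_0^1/2 = u'(1/2)·v(1/2) − u'(0)·0 = − v(1/2).
Weak formulation: find u (satisfying any essential BC) such that ∫_0^1/2 u'(x) v'(x) dx = ∫_0^1/2 f v dx − v(1/2) for all v ∈ V (Dirichlet at 0 absorbed into V; Neumann datum at x = 1/2 contributes the boundary term).
Substituting f(x) = x^2 - 2*x - 2, the right-hand side is ∫_0^1/2 (x^2 - 2*x - 2) v dx − v(1/2).


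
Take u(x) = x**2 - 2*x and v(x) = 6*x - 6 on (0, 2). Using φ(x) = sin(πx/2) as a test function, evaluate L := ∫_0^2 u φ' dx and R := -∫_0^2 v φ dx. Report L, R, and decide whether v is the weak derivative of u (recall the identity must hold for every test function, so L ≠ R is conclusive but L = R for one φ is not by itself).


LHS = 0, RHS = 0. No, v is not the weak derivative of u.

u(x) = x**2 - 2*x, classical derivative u'(x) = 2*x - 2.
φ(x) = sin(πx/2), so φ'(x) = π*cos(π*x/2)/2.
Note φ(0) = φ(2) = 0, so the boundary term u·φ vanishes.
LHS = ∫_0^2 u(x) φ'(x) dx = ∫_0^2 (π*x^2*cos(π*x/2)/2 - π*x*cos(π*x/2)) dx. Term by term:
  ∫_0^2 π*x^2*cos(π*x/2)/2 dx = -8/π;  ∫_0^2 -π*x*cos(π*x/2) dx = 8/π.
Sum: -8/π + 8/π = 0.
So LHS = 0.
∫_0^2 v(x) φ(x) dx = ∫_0^2 (6*x*sin(π*x/2) - 6*sin(π*x/2)) dx. Term by term:
  ∫_0^2 -6*sin(π*x/2) dx = -24/π;  ∫_0^2 6*x*sin(π*x/2) dx = 24/π.
Sum: -24/π + 24/π = 0.
So RHS = -∫_0^2 v(x) φ(x) dx = 0.
LHS = RHS, so the identity holds for this particular φ. But this is necessary, not sufficient: a weak derivative must satisfy the identity for EVERY test function in C_c^∞(0, 2).
Here u is smooth, so its weak derivative equals its classical derivative u'(x) = 2*x - 2. Since v(x) = 6*x - 6 ≠ u'(x), v is NOT the weak derivative of u — the agreement for this single φ is a coincidence (the difference v − u' happens to be L²-orthogonal to this φ).


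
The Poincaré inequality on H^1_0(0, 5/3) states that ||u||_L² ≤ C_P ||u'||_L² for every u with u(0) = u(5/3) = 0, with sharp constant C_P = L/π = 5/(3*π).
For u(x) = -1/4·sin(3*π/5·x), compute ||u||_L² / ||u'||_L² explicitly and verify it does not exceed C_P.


||u||_L² / ||u'||_L² = 5/(3*π) = C_P.

u(x) = -1/4·sin(3*π/5·x), so u'(x) = -3*π*cos(3*π*x/5)/20.
Writing u(x) = A·sin(kπx/L) with A = -1/4 and k = 1, use ∫_0^L sin²(kπx/L) dx = L/2 and ∫_0^L cos²(kπx/L) dx = L/2.
u² = 1/16·sin²(3*π/5·x) and (u')² = 9*π^2/400·cos²(3*π/5·x), and each of sin², cos² integrates to L/2 = 5/6 over (0, 5/3).
∫_0^5/3 u² dx = 5/96, so ||u||_L² = sqrt(30)/24.
∫_0^5/3 (u')² dx = 3*π^2/160, so ||u'||_L² = sqrt(30)*π/40.
Ratio ||u||_L² / ||u'||_L² = 5/(3*π).
Sharp Poincaré constant on H^1_0(0, 5/3) is C_P = L/π = 5/(3*π), achieved by sin(3*π/5·x).
This is the k = 1 eigenfunction (up to amplitude), so the ratio equals the sharp Poincaré constant exactly.


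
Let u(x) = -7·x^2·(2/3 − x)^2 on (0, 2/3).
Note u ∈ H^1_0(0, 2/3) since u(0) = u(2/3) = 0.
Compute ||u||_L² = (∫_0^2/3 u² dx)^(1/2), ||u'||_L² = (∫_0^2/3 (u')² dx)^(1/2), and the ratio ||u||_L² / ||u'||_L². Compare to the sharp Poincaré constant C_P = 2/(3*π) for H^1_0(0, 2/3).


||u||_L² / ||u'||_L² = sqrt(3)/9 < C_P = 2/(3*π).

u(x) = -7·x^2·(2/3 − x)^2, so u'(x) = 28*x*(-9*x^2 + 9*x - 2)/9.
u(x) = -7·x^2·(2/3 − x)^2 vanishes at x = 0 and x = 2/3, so u ∈ H^1_0(0, 2/3). Differentiate via the product rule and integrate the resulting polynomials term by term.
  ∫_0^2/3 u² dx = ∫_0^2/3 (49*x^8 - 392*x^7/3 + 392*x^6/3 - 1568*x^5/27 + 784*x^4/81) dx. Term by term:
    ∫_0^2/3 49*x^8 dx = 25088/177147;  ∫_0^2/3 -392*x^7/3 dx = -12544/19683;  ∫_0^2/3 392*x^6/3 dx = 7168/6561;
    ∫_0^2/3 -1568*x^5/27 dx = -50176/59049;  ∫_0^2/3 784*x^4/81 dx = 25088/98415.
  Sum: 25088/177147 − 12544/19683 + 7168/6561 − 50176/59049 + 25088/98415 = 1792/885735.
  ∫_0^2/3 (u')² dx = ∫_0^2/3 (784*x^6 - 1568*x^5 + 10192*x^4/9 - 3136*x^3/9 + 3136*x^2/81) dx. Term by term:
    ∫_0^2/3 784*x^6 dx = 14336/2187;  ∫_0^2/3 -1568*x^5 dx = -50176/2187;  ∫_0^2/3 10192*x^4/9 dx = 326144/10935;
    ∫_0^2/3 -3136*x^3/9 dx = -12544/729;  ∫_0^2/3 3136*x^2/81 dx = 25088/6561.
  Sum: 14336/2187 − 50176/2187 + 326144/10935 − 12544/729 + 25088/6561 = 1792/32805.
∫_0^2/3 u² dx = 1792/885735, so ||u||_L² = 16*sqrt(105)/3645.
∫_0^2/3 (u')² dx = 1792/32805, so ||u'||_L² = 16*sqrt(35)/405.
Ratio ||u||_L² / ||u'||_L² = sqrt(3)/9.
Sharp Poincaré constant on H^1_0(0, 2/3) is C_P = L/π = 2/(3*π), achieved by sin(3*π/2·x).
A polynomial bump cannot attain the sharp Poincaré constant (only the first sine eigenfunction does), so the ratio is strictly less than C_P, consistent with ||u||_L² ≤ C_P ||u'||_L².


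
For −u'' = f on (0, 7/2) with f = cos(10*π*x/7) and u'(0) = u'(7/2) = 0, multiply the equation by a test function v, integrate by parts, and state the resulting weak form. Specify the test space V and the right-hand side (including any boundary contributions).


V = H^1(0, 7/2) (no boundary constraint on v; u is determined up to an additive constant); weak form: ∫_0^7/2 u'v' dx = ∫_0^7/2 (cos(10*π*x/7)) v dx for all v ∈ V.

Multiply both sides by a test function v and integrate from 0 to 7/2:
  ∫_0^7/2 −u''(x) v(x) dx = ∫_0^7/2 f(x) v(x) dx.
Integrate the LHS by parts once:
  ∫_0^7/2 −u'' v dx = −[u'(x) v(x)]_0^7/2 + ∫_0^7/2 u'(x) v'(x) dx.
Thus ∫_0^7/2 u'(x) v'(x) dx = ∫_0^7/2 f(x) v(x) dx + [u'(x) v(x)]_0^7/2.
Choose V so that boundary terms are either known or forced to vanish.
u has homogeneous Neumann: u'(0) = u'(7/2) = 0. So [u' v]_0^7/2 = 0·v(7/2) − 0·v(0) = 0 for any v; take V = H^1(0, 7/2).
Weak formulation: find u (satisfying any essential BC) such that ∫_0^7/2 u'(x) v'(x) dx = ∫_0^7/2 f v dx for all v ∈ V (homogeneous Neumann, so boundary terms vanish).
Substituting f(x) = cos(10*π*x/7), the right-hand side is ∫_0^7/2 (cos(10*π*x/7)) v dx.
Compatibility check (pure Neumann): taking v ≡ 1 ∈ V gives 0 = ∫_0^7/2 f dx + (0) − (0), i.e. ∫_0^7/2 f dx must equal u'(0) − u'(7/2) = 0. Indeed ∫_0^7/2 (cos(10*π*x/7)) dx = 0, so the data are compatible. The solution is then unique only up to an additive constant (fix it e.g. by requiring ∫_0^7/2 u dx = 0).


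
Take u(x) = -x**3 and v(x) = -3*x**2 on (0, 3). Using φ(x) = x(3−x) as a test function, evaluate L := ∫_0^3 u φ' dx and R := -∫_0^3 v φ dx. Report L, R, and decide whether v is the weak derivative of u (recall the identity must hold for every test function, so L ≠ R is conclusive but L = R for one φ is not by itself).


LHS = 729/20, RHS = 729/20. Yes, v = u' weakly.

u(x) = -x**3, classical derivative u'(x) = -3*x**2.
φ(x) = x(3−x), so φ'(x) = 3 - 2*x.
Note φ(0) = φ(3) = 0, so the boundary term u·φ vanishes.
LHS = ∫_0^3 u(x) φ'(x) dx = ∫_0^3 (2*x^4 - 3*x^3) dx. Term by term:
  ∫_0^3 2*x^4 dx = 486/5;  ∫_0^3 -3*x^3 dx = -243/4.
Sum: 486/5 − 243/4 = 729/20.
So LHS = 729/20.
∫_0^3 v(x) φ(x) dx = ∫_0^3 (3*x^4 - 9*x^3) dx. Term by term:
  ∫_0^3 3*x^4 dx = 729/5;  ∫_0^3 -9*x^3 dx = -729/4.
Sum: 729/5 − 729/4 = -729/20.
So RHS = -∫_0^3 v(x) φ(x) dx = 729/20.
LHS = RHS, so the identity holds for this test φ.
Moreover u is smooth here and v(x) = u'(x) = -3*x**2 pointwise, so the identity holds for every test function. Hence v is the weak derivative of u.
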